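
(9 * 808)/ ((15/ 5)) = 2424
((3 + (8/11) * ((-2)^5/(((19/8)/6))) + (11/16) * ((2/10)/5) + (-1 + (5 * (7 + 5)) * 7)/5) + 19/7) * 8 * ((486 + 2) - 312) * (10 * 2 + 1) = 431842872/475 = 909142.89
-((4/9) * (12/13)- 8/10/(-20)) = -439/975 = -0.45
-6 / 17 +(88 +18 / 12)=3031 / 34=89.15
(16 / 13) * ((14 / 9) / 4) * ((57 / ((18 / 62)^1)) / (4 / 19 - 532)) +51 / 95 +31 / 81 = 0.74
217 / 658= 0.33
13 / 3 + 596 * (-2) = -1187.67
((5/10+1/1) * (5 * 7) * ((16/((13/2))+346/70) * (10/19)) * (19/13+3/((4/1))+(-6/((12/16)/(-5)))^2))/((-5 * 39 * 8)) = -14773065/70304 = -210.13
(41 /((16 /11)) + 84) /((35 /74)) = 237.20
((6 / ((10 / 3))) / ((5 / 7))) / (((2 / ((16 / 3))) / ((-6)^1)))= -1008 / 25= -40.32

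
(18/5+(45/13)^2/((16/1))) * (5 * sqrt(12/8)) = 58797 * sqrt(6)/5408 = 26.63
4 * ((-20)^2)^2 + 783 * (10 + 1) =648613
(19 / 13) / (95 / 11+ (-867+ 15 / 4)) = -836 / 488839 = -0.00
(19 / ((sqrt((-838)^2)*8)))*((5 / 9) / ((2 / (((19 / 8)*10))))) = 0.02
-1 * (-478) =478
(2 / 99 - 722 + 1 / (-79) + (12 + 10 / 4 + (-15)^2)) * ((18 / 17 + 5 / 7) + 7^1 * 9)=-29086704538 / 930699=-31252.54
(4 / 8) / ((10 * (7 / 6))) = 3 / 70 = 0.04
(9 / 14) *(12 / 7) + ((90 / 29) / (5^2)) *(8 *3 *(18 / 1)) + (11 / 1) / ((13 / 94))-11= 11385657 / 92365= 123.27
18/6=3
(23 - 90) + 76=9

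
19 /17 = 1.12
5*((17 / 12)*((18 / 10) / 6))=17 / 8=2.12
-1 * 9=-9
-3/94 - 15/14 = -363/329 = -1.10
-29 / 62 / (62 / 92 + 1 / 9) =-6003 / 10075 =-0.60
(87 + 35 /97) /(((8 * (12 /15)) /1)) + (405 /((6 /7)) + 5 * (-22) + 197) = 889529 /1552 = 573.15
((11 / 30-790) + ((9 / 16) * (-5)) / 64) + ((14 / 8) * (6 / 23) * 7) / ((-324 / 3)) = -836962927 / 1059840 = -789.71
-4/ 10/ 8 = -1/ 20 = -0.05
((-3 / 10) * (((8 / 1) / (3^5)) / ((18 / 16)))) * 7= -224 / 3645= -0.06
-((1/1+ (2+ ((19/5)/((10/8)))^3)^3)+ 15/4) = -415963848162859579/15258789062500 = -27260.61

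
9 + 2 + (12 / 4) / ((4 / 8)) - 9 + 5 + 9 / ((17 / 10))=18.29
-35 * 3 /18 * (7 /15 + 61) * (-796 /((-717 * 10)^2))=642173 /115670025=0.01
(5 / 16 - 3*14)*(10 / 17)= -3335 / 136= -24.52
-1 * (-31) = 31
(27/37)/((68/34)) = 27/74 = 0.36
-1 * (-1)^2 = -1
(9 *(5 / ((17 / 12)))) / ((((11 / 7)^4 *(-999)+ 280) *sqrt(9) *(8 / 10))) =-540225 / 237219343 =-0.00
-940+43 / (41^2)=-939.97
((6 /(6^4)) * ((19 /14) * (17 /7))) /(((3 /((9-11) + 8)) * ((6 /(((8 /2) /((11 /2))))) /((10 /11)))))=1615 /480249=0.00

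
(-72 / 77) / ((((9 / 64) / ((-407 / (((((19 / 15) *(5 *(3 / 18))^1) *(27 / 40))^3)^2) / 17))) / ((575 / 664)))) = 356935270400000000 / 338746009478373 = 1053.70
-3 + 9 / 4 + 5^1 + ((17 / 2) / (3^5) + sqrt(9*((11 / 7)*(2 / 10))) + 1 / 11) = 3*sqrt(385) / 35 + 46787 / 10692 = 6.06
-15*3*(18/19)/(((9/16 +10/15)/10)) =-388800/1121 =-346.83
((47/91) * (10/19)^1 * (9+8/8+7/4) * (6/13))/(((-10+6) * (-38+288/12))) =33135/1258712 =0.03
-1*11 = -11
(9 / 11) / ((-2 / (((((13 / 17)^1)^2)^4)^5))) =-3250697832760783013369287898772061408898858409 / 363395492389171132062343618249694848637488001990422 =-0.00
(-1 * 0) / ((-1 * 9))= 0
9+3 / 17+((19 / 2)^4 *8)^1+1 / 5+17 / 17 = 11079049 / 170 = 65170.88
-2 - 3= -5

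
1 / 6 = 0.17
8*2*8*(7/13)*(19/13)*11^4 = 249248384/169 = 1474842.51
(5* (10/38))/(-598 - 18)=-25/11704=-0.00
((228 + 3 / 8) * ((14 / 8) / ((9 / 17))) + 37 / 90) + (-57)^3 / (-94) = 184458839 / 67680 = 2725.46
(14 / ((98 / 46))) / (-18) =-23 / 63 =-0.37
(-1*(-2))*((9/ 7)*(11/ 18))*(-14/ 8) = -11/ 4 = -2.75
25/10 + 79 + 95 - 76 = 100.50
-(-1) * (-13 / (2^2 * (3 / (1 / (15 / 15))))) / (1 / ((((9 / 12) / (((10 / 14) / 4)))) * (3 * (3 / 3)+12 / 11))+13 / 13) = -819 / 800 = -1.02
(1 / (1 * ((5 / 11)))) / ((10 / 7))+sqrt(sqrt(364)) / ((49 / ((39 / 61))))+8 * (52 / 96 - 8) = -8719 / 150+39 * sqrt(2) * 91^(1 / 4) / 2989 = -58.07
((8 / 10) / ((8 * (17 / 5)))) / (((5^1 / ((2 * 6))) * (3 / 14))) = 28 / 85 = 0.33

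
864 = 864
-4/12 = -1/3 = -0.33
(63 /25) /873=7 /2425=0.00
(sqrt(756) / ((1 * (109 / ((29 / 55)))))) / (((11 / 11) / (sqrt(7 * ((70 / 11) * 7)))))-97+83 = -14+8526 * sqrt(330) / 65945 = -11.65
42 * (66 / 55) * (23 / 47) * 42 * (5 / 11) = 243432 / 517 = 470.85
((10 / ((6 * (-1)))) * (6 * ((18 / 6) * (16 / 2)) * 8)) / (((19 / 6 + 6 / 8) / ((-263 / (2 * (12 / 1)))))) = 252480 / 47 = 5371.91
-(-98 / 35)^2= -196 / 25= -7.84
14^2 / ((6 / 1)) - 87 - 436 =-1471 / 3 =-490.33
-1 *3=-3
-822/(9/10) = -2740/3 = -913.33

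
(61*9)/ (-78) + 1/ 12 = -6.96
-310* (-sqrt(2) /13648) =0.03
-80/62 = -40/31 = -1.29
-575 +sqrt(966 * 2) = -531.05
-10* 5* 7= -350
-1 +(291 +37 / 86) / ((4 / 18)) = 225395 / 172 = 1310.44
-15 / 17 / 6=-5 / 34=-0.15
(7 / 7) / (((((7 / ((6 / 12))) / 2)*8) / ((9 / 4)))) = 9 / 224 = 0.04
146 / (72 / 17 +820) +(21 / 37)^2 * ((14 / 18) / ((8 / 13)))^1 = 22415593 / 38364856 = 0.58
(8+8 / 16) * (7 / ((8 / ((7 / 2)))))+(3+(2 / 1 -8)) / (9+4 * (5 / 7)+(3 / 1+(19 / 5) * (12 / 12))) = 540589 / 20896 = 25.87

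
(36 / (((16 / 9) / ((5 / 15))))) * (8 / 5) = 54 / 5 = 10.80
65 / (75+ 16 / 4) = 65 / 79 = 0.82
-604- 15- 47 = -666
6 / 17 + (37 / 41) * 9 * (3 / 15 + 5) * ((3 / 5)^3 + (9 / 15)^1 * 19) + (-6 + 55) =235213447 / 435625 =539.94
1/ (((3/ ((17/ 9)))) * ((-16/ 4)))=-17/ 108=-0.16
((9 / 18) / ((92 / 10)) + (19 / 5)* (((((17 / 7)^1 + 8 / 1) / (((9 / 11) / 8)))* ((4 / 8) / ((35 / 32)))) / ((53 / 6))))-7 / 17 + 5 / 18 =18253195139 / 913884300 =19.97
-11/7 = -1.57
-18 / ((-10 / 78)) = 702 / 5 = 140.40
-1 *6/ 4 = -3/ 2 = -1.50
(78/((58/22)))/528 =13/232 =0.06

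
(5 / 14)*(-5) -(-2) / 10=-111 / 70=-1.59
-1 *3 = -3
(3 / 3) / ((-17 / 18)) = -18 / 17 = -1.06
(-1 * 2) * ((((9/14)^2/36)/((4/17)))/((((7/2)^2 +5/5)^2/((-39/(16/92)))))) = 137241/1101128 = 0.12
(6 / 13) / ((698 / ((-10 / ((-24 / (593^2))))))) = 1758245 / 18148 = 96.88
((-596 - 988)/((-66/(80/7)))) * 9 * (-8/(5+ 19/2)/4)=-69120/203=-340.49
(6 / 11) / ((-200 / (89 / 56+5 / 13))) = -4311 / 800800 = -0.01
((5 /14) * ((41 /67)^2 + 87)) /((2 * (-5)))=-14008 /4489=-3.12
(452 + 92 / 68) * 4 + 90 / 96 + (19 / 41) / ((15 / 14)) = 303576697 / 167280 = 1814.78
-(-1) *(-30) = -30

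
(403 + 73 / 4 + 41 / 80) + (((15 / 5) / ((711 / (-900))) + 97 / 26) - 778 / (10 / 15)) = -61234193 / 82160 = -745.30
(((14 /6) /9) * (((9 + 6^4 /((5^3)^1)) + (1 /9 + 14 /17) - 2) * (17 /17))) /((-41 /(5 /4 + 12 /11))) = -126188699 /465770250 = -0.27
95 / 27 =3.52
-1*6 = -6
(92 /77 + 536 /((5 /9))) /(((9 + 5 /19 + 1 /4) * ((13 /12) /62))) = 7009721984 /1206205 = 5811.39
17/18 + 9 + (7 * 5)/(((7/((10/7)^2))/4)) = 44771/882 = 50.76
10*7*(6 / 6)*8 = 560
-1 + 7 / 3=4 / 3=1.33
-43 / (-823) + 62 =51069 / 823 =62.05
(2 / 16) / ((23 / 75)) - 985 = -181165 / 184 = -984.59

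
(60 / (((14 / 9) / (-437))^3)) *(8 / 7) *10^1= -36502540342200 / 2401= -15203057202.08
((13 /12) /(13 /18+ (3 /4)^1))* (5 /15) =13 /53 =0.25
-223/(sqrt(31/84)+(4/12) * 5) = -93660/607+1338 * sqrt(651)/607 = -98.06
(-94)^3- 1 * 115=-830699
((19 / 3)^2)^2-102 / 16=1038437 / 648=1602.53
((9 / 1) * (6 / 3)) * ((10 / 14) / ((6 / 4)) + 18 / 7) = 384 / 7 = 54.86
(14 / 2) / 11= 7 / 11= 0.64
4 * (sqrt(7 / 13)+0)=4 * sqrt(91) / 13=2.94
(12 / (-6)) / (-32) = 1 / 16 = 0.06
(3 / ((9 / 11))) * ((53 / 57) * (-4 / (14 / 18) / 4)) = -4.38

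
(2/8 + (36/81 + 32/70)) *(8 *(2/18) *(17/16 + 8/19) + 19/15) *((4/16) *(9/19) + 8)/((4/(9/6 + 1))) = 3957975407/261999360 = 15.11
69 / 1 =69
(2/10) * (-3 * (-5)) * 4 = 12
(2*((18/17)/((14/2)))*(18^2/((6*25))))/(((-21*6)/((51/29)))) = -324/35525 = -0.01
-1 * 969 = -969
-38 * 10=-380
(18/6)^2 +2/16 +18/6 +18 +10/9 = 2249/72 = 31.24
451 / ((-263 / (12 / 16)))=-1353 / 1052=-1.29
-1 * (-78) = 78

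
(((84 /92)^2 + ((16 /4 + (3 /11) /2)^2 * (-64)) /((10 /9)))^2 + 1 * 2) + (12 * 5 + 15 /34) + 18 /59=199235113774184618299 /205472176862150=969645.22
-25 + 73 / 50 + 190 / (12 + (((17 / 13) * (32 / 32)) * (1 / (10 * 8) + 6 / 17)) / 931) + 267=21520136603 / 82995550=259.29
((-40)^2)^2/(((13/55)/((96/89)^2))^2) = 657733976064000000/10603438729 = 62030251.97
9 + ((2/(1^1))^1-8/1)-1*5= -2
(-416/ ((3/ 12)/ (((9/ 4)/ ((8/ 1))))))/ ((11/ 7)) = -3276/ 11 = -297.82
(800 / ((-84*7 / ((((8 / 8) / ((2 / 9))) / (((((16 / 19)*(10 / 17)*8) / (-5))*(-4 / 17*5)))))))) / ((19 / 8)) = -4335 / 1568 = -2.76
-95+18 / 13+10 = -1087 / 13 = -83.62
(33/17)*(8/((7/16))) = 4224/119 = 35.50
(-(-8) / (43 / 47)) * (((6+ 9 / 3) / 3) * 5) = 5640 / 43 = 131.16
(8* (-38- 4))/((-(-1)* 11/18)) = -6048/11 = -549.82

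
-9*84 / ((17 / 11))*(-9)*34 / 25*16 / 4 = 23950.08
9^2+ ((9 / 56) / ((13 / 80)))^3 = 61768251 / 753571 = 81.97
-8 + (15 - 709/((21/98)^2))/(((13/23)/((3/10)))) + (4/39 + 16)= -3189907/390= -8179.25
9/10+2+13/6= 76/15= 5.07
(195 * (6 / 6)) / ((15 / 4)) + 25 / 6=337 / 6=56.17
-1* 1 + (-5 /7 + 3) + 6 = 51 /7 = 7.29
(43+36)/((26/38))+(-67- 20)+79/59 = 22857/767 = 29.80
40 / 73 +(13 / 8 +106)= 63173 / 584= 108.17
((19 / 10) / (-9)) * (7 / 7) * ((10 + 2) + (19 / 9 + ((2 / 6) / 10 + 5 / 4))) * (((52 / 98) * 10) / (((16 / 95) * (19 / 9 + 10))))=-13004303 / 1538208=-8.45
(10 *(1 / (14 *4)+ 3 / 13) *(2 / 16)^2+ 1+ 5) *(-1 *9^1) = -1266129 / 23296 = -54.35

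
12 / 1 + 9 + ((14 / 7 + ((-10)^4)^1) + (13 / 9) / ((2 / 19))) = 180661 / 18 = 10036.72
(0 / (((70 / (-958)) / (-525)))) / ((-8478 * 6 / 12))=0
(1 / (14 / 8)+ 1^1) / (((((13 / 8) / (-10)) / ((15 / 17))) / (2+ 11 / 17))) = -594000 / 26299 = -22.59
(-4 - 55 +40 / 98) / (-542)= 2871 / 26558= 0.11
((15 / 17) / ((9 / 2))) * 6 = 20 / 17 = 1.18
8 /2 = 4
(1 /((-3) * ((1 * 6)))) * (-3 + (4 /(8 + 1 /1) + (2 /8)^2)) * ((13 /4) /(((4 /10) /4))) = 23335 /5184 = 4.50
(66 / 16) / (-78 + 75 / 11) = -121 / 2088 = -0.06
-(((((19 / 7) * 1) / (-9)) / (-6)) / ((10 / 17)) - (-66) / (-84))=0.70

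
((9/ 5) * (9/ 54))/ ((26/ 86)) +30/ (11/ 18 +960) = 2300739/ 2247830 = 1.02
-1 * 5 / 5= -1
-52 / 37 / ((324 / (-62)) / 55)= 44330 / 2997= 14.79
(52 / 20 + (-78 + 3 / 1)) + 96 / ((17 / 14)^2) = -10538 / 1445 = -7.29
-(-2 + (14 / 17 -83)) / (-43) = -1431 / 731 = -1.96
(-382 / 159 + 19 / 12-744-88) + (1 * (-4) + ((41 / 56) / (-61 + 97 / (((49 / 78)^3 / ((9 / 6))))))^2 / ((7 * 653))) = -21285916041778080865103911 / 25436697066380290590912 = -836.82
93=93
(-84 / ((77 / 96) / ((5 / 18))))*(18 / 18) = -29.09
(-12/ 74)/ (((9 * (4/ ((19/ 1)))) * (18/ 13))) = -247/ 3996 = -0.06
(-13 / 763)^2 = 169 / 582169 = 0.00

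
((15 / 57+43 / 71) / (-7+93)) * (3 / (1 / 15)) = 0.45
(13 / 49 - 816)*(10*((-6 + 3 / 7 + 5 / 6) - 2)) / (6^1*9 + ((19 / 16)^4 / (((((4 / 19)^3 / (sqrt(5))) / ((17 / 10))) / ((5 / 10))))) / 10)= 143279400205384270479360000 / 61560811261538847401633 - 144193431577145027801907200*sqrt(5) / 184682433784616542204899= 581.60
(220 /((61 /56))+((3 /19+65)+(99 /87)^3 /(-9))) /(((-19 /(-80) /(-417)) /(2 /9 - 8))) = 5873929180924000 /1611210507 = 3645662.16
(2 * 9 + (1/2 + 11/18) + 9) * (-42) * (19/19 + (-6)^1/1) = 17710/3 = 5903.33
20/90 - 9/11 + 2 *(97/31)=17377/3069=5.66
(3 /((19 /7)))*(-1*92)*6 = -11592 /19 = -610.11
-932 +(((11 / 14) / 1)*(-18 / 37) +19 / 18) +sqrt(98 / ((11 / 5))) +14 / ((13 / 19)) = -55203893 / 60606 +7*sqrt(110) / 11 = -904.19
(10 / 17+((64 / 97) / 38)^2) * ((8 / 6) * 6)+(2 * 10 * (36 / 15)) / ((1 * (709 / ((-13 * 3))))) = 84661711680 / 40939810397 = 2.07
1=1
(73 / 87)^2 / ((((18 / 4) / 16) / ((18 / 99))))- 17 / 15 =-2540929 / 3746655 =-0.68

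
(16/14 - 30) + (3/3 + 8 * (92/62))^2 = 920285/6727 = 136.80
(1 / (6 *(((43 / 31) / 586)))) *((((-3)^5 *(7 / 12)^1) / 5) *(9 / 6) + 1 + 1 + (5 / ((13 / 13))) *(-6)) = -25623143 / 5160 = -4965.73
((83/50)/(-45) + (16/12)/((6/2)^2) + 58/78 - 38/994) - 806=-35115456289/43611750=-805.18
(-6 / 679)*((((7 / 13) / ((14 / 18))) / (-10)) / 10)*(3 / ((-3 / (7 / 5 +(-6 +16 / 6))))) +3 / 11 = 6623121 / 24274250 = 0.27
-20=-20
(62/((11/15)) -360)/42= -505/77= -6.56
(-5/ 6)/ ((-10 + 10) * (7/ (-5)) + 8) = -5/ 48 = -0.10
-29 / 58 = -1 / 2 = -0.50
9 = 9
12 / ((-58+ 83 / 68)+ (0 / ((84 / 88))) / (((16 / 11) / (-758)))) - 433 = -557543 / 1287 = -433.21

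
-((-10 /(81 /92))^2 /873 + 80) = -459066640 /5727753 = -80.15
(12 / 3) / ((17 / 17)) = 4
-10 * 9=-90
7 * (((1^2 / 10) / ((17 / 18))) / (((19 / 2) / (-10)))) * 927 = -233604 / 323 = -723.23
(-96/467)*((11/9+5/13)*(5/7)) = -30080/127491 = -0.24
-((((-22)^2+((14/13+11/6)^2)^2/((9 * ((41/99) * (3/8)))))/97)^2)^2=-8614580371359871424646845367120555653719140625/9286692765801423191513479700365515493594896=-927.63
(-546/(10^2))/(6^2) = -0.15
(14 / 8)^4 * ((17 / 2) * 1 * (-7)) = -285719 / 512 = -558.04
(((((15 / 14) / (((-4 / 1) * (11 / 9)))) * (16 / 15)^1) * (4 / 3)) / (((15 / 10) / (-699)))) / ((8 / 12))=217.87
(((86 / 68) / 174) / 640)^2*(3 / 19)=1849 / 90792217804800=0.00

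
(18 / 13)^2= 324 / 169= 1.92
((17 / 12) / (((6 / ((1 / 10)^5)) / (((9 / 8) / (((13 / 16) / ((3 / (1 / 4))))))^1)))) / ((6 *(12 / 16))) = 17 / 1950000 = 0.00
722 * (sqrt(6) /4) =442.13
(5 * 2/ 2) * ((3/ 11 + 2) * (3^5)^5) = 105911076180375/ 11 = 9628279652761.36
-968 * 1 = -968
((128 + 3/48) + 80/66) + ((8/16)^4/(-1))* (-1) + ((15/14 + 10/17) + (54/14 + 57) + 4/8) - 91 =101.35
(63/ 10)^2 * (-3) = -11907/ 100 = -119.07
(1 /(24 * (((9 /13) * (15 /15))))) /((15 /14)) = 91 /1620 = 0.06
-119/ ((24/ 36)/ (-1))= 357/ 2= 178.50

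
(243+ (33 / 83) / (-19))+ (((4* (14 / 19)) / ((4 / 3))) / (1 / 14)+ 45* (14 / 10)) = 336.93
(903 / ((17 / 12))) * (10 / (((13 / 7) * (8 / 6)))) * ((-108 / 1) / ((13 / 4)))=-245760480 / 2873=-85541.41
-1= -1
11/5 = 2.20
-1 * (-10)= 10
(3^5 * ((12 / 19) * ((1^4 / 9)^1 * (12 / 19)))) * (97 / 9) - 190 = -26686 / 361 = -73.92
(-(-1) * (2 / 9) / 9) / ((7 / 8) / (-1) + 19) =16 / 11745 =0.00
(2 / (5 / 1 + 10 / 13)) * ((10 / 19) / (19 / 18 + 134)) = 24 / 17765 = 0.00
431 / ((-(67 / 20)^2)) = -172400 / 4489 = -38.40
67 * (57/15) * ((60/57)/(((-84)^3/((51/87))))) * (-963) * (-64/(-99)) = 487492/2954259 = 0.17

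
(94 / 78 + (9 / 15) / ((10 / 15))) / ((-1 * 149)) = -821 / 58110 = -0.01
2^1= 2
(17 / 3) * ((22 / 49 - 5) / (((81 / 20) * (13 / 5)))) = -379100 / 154791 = -2.45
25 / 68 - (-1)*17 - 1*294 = -18811 / 68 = -276.63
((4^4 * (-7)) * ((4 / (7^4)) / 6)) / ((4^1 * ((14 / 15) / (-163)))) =52160 / 2401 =21.72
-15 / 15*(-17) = 17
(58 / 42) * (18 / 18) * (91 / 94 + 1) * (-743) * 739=-2945798105 / 1974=-1492298.94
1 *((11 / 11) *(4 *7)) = 28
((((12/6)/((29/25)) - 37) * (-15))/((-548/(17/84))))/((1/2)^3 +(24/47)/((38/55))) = -0.23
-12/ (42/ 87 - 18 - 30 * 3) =174/ 1559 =0.11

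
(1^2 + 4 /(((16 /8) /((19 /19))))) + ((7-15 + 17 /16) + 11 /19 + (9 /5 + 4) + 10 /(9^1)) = 48599 /13680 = 3.55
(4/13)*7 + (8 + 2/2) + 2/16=1173/104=11.28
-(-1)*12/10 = 1.20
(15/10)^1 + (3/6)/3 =5/3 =1.67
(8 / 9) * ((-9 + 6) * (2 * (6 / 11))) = -32 / 11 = -2.91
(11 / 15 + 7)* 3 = 116 / 5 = 23.20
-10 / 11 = -0.91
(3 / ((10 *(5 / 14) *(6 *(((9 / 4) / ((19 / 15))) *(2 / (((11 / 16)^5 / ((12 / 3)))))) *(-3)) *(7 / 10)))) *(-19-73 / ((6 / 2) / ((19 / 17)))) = 1802321741 / 54145843200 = 0.03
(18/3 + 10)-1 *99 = -83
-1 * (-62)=62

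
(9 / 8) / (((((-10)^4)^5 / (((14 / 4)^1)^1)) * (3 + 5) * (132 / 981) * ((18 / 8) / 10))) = 2289 / 14080000000000000000000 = 0.00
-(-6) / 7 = 6 / 7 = 0.86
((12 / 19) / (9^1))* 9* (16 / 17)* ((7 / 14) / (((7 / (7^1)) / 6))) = 576 / 323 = 1.78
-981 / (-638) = 981 / 638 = 1.54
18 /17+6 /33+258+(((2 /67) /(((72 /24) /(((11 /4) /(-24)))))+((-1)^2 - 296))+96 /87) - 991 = -53663509189 /52321104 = -1025.66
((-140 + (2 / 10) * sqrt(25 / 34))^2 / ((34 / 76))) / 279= 12661619 / 80631 - 5320 * sqrt(34) / 80631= 156.65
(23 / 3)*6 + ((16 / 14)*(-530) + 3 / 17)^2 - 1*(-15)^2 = 5189964662 / 14161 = 366497.05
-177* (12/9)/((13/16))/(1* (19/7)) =-26432/247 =-107.01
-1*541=-541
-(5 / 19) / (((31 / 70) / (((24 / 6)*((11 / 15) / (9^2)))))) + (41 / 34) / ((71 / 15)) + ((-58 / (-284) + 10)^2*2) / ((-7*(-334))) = 0.32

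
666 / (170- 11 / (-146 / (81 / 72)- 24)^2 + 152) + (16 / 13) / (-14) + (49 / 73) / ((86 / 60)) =431418268765882 / 176181430770709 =2.45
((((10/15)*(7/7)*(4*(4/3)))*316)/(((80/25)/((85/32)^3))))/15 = 438.69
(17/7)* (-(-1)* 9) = 21.86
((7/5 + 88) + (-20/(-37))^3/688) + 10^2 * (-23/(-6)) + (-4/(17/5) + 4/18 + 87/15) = 795757188992/1666230435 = 477.58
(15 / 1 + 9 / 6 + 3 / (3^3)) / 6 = 2.77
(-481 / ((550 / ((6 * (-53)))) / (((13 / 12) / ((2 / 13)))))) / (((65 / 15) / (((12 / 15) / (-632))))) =-0.57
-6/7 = -0.86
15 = 15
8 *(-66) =-528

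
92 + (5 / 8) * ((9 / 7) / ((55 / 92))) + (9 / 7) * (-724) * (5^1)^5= -63994375 / 22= -2908835.23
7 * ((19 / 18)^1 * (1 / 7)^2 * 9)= 19 / 14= 1.36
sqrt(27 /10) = 3*sqrt(30) /10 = 1.64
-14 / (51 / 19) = -266 / 51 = -5.22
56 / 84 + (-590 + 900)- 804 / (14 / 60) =-65836 / 21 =-3135.05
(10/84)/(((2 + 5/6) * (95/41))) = 41/2261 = 0.02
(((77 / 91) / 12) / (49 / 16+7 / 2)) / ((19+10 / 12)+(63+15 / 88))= 3872 / 29911245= 0.00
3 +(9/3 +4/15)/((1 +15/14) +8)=7031/2115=3.32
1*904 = 904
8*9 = 72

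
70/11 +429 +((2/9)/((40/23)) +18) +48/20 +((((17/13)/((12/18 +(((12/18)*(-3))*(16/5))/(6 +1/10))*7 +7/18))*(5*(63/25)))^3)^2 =8930537276432789561858643905560901/63935492842009037300095687500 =139680.43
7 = 7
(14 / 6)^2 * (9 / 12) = 49 / 12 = 4.08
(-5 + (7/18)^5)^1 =-9431033/1889568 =-4.99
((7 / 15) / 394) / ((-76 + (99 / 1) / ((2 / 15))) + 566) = 7 / 7284075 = 0.00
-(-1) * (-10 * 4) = -40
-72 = -72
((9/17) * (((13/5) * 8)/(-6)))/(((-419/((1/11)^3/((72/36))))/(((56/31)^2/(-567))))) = -11648/1229980301055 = -0.00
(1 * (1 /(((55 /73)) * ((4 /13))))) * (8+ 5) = 12337 /220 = 56.08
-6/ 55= -0.11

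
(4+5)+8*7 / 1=65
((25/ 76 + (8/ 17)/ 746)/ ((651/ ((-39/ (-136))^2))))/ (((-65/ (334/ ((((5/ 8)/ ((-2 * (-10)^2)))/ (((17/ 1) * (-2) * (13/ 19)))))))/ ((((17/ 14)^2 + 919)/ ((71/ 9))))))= -21835571830417917/ 117513572784524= -185.81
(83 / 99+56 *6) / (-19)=-33347 / 1881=-17.73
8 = 8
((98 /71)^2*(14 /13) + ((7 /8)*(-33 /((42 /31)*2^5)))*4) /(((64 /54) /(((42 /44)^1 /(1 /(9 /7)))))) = -0.63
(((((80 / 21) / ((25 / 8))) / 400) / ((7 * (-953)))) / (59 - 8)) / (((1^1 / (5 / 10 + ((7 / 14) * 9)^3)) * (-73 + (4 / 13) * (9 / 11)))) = 0.00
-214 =-214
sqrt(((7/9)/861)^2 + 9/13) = sqrt(143377702)/14391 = 0.83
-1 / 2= -0.50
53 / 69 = 0.77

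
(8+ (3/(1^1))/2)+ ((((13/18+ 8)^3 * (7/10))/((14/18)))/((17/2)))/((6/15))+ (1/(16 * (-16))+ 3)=66323311/352512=188.14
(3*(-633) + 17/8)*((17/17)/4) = -15175/32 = -474.22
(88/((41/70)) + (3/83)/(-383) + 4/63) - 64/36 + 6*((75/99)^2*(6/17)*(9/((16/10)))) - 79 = 76.37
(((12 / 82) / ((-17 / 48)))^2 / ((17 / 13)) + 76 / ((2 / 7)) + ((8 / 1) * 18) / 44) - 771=-45568196815 / 90846283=-501.60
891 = 891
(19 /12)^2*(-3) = -7.52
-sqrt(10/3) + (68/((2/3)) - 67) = 35 - sqrt(30)/3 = 33.17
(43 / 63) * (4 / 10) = 86 / 315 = 0.27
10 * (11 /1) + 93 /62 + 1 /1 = 225 /2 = 112.50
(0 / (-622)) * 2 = 0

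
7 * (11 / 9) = 77 / 9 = 8.56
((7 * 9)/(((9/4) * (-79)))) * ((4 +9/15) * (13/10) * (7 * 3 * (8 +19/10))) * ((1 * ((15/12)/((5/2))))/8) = -27.54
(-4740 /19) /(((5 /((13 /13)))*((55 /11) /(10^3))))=-189600 /19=-9978.95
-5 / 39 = -0.13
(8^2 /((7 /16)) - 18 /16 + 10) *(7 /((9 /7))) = 60823 /72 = 844.76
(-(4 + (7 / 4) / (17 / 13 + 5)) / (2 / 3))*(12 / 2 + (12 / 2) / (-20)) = -36.57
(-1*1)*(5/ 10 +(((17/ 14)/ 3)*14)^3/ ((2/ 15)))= -12287/ 9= -1365.22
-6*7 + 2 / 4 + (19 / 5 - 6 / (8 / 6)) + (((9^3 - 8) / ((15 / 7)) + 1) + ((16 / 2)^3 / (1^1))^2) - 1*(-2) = 3936619 / 15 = 262441.27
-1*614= -614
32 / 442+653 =144329 / 221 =653.07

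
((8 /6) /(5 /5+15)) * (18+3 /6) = 37 /24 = 1.54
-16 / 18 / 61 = -8 / 549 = -0.01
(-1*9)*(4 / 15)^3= -64 / 375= -0.17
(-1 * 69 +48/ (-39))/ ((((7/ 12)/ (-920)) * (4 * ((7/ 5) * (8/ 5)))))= 7874625/ 637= 12362.05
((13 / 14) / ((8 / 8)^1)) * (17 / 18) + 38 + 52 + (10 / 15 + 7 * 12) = 44237 / 252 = 175.54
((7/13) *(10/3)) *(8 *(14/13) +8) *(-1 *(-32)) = 161280/169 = 954.32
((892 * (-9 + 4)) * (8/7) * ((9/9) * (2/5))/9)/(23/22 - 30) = 313984/40131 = 7.82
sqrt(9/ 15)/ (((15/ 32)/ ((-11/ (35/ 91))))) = -4576 * sqrt(15)/ 375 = -47.26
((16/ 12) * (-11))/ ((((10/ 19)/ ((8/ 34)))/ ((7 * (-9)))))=35112/ 85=413.08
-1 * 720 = -720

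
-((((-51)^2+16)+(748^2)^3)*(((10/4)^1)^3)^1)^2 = -479335065119781245089486192829058765625/64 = -7489610392496581954523222000000000000.00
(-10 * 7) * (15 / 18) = -175 / 3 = -58.33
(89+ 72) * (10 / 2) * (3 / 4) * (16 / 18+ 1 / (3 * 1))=8855 / 12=737.92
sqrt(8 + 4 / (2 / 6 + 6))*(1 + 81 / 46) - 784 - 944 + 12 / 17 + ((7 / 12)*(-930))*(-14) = 127*sqrt(779) / 437 + 99751 / 17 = 5875.82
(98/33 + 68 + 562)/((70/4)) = 5968/165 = 36.17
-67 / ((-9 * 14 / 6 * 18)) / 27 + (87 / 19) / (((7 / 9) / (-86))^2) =75990403207 / 1357398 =55982.40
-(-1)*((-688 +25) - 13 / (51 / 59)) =-34580 / 51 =-678.04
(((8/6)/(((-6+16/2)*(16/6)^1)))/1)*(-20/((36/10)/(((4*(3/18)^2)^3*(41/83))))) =-1025/1089126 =-0.00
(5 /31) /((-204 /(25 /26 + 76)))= -3335 /54808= -0.06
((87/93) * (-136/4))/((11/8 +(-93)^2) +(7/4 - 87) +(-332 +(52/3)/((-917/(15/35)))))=-50633072/13106397589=-0.00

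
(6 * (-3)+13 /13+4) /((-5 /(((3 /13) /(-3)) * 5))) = -1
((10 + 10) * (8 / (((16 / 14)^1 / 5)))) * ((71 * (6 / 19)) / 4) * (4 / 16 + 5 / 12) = 2615.79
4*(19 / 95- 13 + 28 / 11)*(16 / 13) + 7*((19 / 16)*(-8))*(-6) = 249189 / 715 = 348.52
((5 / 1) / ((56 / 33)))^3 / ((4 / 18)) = 40429125 / 351232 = 115.11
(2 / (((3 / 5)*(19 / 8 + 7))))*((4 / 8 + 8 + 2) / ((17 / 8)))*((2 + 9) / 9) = 4928 / 2295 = 2.15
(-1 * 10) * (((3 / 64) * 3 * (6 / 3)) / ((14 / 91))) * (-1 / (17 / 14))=4095 / 272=15.06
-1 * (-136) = 136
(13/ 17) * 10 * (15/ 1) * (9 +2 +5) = 31200/ 17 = 1835.29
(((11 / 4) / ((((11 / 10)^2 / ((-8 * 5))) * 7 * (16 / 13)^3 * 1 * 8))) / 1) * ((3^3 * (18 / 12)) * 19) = -670.04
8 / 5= 1.60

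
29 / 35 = 0.83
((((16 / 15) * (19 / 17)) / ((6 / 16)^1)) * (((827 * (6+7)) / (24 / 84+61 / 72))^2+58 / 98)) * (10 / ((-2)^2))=1749397310169695168 / 2444329377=715696225.98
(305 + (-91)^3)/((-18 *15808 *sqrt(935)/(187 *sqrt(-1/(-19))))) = 376633 *sqrt(17765)/13515840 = 3.71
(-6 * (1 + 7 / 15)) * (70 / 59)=-616 / 59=-10.44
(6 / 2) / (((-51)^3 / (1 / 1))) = -1 / 44217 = -0.00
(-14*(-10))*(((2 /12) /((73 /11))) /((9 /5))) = 3850 /1971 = 1.95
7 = 7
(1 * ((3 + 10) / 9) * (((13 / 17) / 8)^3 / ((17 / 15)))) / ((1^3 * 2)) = 142805 / 256576512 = 0.00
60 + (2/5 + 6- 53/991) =328747/4955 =66.35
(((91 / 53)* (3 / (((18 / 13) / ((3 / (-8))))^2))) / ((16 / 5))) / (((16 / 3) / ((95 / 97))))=7305025 / 336920576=0.02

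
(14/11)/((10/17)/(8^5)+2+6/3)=3899392/12255287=0.32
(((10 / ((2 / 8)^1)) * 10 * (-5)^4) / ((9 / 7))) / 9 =1750000 / 81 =21604.94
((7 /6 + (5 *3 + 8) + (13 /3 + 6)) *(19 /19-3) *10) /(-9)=230 /3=76.67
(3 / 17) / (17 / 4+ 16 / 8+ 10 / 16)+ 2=1894 / 935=2.03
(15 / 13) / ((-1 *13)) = -15 / 169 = -0.09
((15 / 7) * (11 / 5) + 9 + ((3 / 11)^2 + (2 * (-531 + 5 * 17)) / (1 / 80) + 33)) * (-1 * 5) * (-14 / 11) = -604022900 / 1331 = -453811.34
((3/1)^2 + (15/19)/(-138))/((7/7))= 7861/874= 8.99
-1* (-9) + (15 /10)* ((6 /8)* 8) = 18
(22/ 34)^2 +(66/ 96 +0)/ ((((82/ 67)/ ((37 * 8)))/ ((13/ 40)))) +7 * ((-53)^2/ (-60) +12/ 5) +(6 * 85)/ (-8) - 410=-4153077181/ 5687520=-730.21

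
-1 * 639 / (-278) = 639 / 278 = 2.30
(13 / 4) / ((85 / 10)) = 13 / 34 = 0.38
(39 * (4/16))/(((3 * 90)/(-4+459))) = 1183/72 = 16.43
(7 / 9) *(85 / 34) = 35 / 18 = 1.94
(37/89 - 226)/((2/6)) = -60231/89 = -676.75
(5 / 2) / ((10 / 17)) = 17 / 4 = 4.25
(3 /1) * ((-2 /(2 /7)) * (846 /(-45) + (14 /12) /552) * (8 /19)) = 2179051 /13110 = 166.21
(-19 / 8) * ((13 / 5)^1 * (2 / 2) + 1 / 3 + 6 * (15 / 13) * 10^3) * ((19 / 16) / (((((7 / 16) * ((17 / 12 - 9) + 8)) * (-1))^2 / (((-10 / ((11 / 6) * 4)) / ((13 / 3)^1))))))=421248809088 / 2277275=184979.33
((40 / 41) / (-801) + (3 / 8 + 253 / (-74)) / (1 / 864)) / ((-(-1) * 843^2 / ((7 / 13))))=-22369854556 / 11225781852129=-0.00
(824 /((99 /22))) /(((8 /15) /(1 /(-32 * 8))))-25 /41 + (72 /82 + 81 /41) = 14213 /15744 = 0.90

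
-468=-468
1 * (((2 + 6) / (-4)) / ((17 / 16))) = -32 / 17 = -1.88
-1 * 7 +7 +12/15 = 0.80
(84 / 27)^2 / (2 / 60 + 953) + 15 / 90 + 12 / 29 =26443939 / 44773506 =0.59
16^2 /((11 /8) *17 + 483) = 2048 /4051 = 0.51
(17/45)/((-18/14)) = -119/405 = -0.29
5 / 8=0.62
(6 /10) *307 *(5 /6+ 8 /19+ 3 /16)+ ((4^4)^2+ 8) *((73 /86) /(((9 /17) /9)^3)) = 3573111560375 /13072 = 273340847.64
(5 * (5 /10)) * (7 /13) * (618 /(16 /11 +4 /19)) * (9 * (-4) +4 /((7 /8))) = -5919925 /377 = -15702.72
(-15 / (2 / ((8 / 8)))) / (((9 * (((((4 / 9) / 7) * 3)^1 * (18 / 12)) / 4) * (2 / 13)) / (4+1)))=-2275 / 6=-379.17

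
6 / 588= 1 / 98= 0.01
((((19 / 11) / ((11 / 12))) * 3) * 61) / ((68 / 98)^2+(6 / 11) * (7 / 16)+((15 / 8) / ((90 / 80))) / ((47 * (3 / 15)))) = 113002277472 / 294087299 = 384.25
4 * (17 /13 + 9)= 536 /13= 41.23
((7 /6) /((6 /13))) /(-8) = -91 /288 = -0.32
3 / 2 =1.50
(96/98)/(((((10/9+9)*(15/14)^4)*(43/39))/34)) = 60928/26875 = 2.27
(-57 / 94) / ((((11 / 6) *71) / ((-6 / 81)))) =38 / 110121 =0.00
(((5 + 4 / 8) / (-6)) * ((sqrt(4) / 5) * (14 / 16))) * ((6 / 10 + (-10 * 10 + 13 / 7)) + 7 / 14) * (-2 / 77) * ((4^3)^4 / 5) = -7122976768 / 2625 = -2713514.96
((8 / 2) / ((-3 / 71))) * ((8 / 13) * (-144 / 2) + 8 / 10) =4118.73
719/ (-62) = -11.60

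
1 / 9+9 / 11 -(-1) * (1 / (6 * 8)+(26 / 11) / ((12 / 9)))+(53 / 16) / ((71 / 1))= 155735 / 56232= 2.77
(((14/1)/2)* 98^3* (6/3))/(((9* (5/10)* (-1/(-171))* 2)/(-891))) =-223068151152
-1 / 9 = -0.11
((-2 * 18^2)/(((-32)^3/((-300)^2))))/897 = 151875/76544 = 1.98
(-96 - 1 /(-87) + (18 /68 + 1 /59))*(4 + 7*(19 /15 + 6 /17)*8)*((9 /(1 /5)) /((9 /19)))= -3831757177106 /4450311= -861008.85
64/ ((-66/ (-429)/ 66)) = 27456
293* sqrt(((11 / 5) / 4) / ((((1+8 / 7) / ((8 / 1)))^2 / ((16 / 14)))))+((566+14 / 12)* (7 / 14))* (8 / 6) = 1245.36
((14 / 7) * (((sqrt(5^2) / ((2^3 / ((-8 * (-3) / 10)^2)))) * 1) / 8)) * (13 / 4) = 117 / 40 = 2.92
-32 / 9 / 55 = -32 / 495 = -0.06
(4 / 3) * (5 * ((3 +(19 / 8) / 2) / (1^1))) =335 / 12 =27.92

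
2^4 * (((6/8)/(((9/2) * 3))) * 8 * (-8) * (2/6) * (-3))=512/9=56.89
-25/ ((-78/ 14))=175/ 39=4.49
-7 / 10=-0.70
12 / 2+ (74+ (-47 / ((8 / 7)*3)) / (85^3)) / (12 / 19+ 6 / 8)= 23044420249 / 386898750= 59.56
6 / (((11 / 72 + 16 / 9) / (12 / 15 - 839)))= -1810512 / 695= -2605.05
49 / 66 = 0.74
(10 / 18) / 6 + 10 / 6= 95 / 54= 1.76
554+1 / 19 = 10527 / 19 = 554.05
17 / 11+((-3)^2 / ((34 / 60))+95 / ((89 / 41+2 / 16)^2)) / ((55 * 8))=688146463 / 424122732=1.62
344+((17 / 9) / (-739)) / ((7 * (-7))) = 112109273 / 325899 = 344.00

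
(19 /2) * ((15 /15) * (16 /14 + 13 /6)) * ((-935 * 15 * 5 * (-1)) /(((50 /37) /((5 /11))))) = 41529725 /56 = 741602.23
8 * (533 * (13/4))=13858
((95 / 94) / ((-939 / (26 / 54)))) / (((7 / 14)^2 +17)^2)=-9880 / 5673164751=-0.00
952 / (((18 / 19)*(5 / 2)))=18088 / 45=401.96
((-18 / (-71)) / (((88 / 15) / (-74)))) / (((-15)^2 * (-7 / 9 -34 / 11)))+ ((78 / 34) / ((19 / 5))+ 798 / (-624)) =-3066771031 / 4567336280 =-0.67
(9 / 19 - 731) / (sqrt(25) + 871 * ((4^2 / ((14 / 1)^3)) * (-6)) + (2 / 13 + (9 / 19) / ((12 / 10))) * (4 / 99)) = 1225440216 / 42691991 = 28.70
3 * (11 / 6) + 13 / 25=301 / 50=6.02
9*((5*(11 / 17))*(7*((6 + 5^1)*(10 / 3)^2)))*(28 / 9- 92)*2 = -677600000 / 153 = -4428758.17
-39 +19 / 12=-37.42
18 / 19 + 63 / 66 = 795 / 418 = 1.90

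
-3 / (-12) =1 / 4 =0.25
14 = 14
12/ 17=0.71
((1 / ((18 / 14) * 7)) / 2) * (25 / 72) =0.02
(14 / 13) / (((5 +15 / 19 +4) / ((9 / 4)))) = 399 / 1612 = 0.25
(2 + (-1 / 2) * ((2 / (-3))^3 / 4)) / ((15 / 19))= 209 / 81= 2.58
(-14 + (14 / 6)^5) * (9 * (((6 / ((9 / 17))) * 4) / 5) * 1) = 364616 / 81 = 4501.43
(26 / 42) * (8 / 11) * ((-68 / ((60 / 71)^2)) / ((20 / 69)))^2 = 50504521638493 / 1039500000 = 48585.40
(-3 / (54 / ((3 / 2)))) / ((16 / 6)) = -1 / 32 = -0.03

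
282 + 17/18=5093/18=282.94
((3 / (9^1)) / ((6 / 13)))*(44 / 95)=286 / 855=0.33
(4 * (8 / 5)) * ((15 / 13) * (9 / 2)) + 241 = 3565 / 13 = 274.23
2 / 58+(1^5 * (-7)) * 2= -405 / 29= -13.97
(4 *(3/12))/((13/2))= 2/13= 0.15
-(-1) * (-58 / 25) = -58 / 25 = -2.32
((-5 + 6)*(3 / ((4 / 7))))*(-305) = -6405 / 4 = -1601.25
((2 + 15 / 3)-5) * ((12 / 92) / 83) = 6 / 1909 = 0.00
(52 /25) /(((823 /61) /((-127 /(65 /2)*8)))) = -495808 /102875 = -4.82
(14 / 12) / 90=7 / 540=0.01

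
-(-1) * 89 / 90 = 89 / 90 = 0.99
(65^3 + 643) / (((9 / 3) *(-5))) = -91756 / 5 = -18351.20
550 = 550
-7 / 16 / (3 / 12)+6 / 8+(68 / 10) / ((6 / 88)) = 1481 / 15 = 98.73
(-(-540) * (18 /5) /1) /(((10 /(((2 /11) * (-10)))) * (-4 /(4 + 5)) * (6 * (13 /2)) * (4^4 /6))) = 2187 /4576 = 0.48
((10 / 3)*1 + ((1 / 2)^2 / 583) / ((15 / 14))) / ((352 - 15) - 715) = -58307 / 6611220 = -0.01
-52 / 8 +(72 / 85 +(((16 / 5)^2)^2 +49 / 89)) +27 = 239725811 / 1891250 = 126.76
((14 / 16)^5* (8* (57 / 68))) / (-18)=-319333 / 1671168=-0.19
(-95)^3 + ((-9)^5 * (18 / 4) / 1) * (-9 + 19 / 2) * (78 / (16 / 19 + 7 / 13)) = -5704100903 / 682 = -8363784.32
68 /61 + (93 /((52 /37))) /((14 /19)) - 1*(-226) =14073831 /44408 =316.92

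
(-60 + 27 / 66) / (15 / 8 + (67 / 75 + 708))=-393300 / 4691071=-0.08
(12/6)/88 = 1/44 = 0.02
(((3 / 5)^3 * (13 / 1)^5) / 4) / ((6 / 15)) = 10024911 / 200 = 50124.56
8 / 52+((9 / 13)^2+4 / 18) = 1301 / 1521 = 0.86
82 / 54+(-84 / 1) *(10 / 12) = -1849 / 27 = -68.48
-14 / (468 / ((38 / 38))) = -7 / 234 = -0.03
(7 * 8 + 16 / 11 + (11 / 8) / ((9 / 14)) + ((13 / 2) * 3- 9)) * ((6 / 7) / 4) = 27757 / 1848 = 15.02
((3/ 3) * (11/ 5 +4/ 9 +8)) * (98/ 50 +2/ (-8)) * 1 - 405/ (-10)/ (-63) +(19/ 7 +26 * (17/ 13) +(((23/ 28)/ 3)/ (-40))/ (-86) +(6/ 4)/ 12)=392974823/ 7224000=54.40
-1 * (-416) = 416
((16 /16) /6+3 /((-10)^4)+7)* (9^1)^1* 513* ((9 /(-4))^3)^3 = -128196994663958139 /2621440000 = -48903272.50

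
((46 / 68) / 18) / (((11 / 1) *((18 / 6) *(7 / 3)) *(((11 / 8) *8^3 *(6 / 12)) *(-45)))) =-0.00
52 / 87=0.60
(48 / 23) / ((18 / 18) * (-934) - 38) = -4 / 1863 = -0.00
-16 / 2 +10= 2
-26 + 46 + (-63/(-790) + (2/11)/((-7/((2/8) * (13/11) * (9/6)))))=26856517/1338260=20.07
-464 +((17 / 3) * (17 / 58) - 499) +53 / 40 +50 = -3166849 / 3480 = -910.01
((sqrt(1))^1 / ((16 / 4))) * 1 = 0.25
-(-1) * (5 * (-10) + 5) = -45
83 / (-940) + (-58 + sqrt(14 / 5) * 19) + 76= 16837 / 940 + 19 * sqrt(70) / 5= 49.70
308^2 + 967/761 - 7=72187144/761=94858.27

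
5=5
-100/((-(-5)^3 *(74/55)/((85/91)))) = -1870/3367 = -0.56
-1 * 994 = -994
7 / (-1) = -7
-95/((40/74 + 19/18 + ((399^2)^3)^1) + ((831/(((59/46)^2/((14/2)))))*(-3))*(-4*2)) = -220242870/9354393320896335799897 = -0.00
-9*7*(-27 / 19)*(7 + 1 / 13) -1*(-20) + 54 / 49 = 7923506 / 12103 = 654.67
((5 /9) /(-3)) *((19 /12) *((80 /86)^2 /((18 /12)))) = -76000 /449307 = -0.17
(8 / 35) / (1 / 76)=608 / 35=17.37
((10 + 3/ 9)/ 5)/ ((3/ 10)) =62/ 9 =6.89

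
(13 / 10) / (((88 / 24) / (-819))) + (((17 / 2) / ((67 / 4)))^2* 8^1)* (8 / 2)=-139314029 / 493790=-282.13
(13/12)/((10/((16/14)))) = 0.12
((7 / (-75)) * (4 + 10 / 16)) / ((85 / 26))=-3367 / 25500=-0.13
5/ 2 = 2.50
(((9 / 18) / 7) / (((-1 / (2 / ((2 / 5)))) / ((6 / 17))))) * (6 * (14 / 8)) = -45 / 34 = -1.32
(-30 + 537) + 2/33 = 16733/33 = 507.06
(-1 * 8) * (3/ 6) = -4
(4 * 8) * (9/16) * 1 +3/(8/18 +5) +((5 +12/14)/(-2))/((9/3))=5167/294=17.57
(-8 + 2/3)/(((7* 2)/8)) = -88/21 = -4.19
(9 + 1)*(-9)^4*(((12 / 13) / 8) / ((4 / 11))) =1082565 / 52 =20818.56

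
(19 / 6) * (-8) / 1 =-76 / 3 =-25.33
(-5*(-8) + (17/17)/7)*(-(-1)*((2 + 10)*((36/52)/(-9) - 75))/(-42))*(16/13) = 8776192/8281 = 1059.80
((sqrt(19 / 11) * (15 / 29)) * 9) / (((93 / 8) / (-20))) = -7200 * sqrt(209) / 9889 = -10.53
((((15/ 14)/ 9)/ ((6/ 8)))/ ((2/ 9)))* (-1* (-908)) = 4540/ 7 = 648.57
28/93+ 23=23.30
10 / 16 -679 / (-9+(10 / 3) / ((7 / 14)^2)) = -16231 / 104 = -156.07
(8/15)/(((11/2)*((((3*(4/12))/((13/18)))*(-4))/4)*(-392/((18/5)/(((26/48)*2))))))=8/13475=0.00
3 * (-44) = -132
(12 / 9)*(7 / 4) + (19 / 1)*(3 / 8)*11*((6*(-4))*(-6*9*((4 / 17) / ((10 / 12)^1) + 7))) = 188623513 / 255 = 739700.05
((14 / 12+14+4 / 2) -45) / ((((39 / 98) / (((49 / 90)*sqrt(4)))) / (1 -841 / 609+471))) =-566108123 / 15795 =-35840.97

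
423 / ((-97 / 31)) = -13113 / 97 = -135.19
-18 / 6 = -3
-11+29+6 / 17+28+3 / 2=1627 / 34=47.85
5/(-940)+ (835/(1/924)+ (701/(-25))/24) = 21757394903/28200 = 771538.83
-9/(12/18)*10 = -135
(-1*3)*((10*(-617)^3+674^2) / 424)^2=-4136225837907822987 / 44944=-92030656770821.98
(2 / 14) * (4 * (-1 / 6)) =-2 / 21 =-0.10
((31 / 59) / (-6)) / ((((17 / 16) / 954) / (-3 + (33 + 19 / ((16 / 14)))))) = -3677034 / 1003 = -3666.04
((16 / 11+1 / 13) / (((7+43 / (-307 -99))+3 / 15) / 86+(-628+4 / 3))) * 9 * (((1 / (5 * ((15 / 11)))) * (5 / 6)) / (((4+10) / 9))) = -7373511 / 4266173561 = -0.00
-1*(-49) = 49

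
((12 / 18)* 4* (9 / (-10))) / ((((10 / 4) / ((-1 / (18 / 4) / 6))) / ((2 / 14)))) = 8 / 1575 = 0.01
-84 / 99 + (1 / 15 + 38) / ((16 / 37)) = 76719 / 880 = 87.18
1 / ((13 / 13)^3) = 1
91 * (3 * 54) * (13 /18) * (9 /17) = 95823 /17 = 5636.65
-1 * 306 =-306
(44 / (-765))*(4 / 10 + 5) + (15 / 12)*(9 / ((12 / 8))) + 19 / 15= 21563 / 2550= 8.46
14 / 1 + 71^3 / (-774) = -347075 / 774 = -448.42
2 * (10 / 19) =20 / 19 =1.05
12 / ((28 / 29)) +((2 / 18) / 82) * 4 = 32117 / 2583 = 12.43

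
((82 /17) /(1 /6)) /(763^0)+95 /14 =35.73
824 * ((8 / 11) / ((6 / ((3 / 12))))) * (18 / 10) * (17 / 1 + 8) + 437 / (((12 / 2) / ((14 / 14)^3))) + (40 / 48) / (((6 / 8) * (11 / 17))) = 237241 / 198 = 1198.19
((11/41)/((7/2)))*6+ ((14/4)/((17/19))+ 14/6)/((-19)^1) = 0.13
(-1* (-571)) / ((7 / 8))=4568 / 7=652.57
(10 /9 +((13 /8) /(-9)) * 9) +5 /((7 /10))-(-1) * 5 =5861 /504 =11.63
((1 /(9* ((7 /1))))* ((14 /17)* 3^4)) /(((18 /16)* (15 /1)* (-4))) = -4 /255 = -0.02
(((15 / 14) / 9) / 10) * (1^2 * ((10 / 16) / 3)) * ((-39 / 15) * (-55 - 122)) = 767 / 672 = 1.14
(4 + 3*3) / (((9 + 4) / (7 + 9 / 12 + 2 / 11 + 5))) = 569 / 44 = 12.93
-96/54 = -16/9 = -1.78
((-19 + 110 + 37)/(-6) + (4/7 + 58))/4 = 391/42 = 9.31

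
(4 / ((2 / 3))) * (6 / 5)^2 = 8.64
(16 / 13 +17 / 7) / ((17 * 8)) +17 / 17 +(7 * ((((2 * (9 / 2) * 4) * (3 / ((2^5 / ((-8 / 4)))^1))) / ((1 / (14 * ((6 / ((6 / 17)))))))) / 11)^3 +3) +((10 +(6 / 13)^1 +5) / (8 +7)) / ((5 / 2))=-4489835763451821 / 205905700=-21805300.99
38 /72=19 /36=0.53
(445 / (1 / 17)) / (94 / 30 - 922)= -113475 / 13783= -8.23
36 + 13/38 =1381/38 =36.34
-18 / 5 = -3.60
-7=-7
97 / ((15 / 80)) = 517.33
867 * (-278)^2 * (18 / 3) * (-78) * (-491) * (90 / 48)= 28869369996870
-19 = -19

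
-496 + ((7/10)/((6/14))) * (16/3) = -21928/45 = -487.29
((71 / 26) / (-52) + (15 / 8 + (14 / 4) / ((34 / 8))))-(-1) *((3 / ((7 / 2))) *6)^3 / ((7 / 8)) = 1090593906 / 6898073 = 158.10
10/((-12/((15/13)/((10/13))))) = -5/4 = -1.25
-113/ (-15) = 113/ 15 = 7.53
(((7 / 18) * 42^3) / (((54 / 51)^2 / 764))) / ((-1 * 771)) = -530131196 / 20817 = -25466.26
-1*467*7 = -3269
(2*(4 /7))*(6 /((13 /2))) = 96 /91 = 1.05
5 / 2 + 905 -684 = 447 / 2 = 223.50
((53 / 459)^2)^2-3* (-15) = 45.00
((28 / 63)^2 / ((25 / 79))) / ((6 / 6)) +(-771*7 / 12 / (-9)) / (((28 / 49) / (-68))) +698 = -42509369 / 8100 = -5248.07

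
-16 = -16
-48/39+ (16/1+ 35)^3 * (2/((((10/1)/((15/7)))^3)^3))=-131345769043/134296804096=-0.98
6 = 6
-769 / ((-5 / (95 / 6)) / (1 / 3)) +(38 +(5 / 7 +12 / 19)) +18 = 2080549 / 2394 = 869.07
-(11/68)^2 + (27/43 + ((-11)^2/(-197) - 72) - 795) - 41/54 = -917744458157/1057587408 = -867.77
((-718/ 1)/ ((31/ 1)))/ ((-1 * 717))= 718/ 22227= 0.03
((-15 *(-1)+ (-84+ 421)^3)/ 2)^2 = 366201192595456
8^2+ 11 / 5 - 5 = 306 / 5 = 61.20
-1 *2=-2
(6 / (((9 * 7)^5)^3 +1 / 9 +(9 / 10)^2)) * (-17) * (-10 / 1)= 918000 / 879732732574030927347535507129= 0.00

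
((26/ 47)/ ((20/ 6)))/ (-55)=-39/ 12925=-0.00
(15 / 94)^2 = 225 / 8836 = 0.03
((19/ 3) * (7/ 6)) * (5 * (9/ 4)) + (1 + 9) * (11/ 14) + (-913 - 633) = -81481/ 56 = -1455.02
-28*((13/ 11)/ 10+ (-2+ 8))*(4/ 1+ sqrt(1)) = -9422/ 11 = -856.55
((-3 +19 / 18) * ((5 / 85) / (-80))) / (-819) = -1 / 572832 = -0.00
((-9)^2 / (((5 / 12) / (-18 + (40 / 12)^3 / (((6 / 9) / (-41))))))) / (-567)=82648 / 105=787.12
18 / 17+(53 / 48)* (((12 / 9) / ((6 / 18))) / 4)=1765 / 816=2.16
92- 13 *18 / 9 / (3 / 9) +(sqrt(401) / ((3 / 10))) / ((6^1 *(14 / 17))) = 85 *sqrt(401) / 126 +14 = 27.51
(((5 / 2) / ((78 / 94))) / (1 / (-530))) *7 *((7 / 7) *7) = -3051475 / 39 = -78242.95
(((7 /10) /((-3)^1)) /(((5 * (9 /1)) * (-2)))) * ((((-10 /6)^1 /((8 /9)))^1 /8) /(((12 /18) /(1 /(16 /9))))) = -21 /40960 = -0.00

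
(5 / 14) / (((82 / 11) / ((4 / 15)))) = 11 / 861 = 0.01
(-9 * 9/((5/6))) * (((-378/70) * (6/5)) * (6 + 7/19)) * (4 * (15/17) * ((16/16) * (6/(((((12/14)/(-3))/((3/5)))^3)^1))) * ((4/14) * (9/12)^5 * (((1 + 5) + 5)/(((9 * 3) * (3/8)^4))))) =-1098820.18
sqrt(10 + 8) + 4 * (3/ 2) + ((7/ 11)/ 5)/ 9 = 3 * sqrt(2) + 2977/ 495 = 10.26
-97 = -97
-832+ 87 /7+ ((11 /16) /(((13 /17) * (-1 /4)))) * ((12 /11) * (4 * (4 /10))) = -375761 /455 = -825.85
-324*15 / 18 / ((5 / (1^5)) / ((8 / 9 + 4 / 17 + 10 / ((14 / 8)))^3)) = -785733016448 / 45499293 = -17269.13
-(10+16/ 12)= -34/ 3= -11.33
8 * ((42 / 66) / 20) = 14 / 55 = 0.25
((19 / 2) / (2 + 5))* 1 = 19 / 14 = 1.36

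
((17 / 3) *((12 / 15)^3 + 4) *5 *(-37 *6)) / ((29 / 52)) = -36894624 / 725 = -50889.14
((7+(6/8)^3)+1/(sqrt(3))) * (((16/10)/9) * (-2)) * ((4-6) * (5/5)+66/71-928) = 351808 * sqrt(3)/3195+522215/213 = 2642.43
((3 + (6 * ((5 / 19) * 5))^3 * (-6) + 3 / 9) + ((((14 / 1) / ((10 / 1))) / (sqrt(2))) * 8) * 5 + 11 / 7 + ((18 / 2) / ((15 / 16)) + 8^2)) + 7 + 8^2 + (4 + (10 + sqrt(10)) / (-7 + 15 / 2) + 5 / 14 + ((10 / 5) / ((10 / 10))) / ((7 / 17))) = -3995074871 / 1440390 + 2 * sqrt(10) + 28 * sqrt(2) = -2727.68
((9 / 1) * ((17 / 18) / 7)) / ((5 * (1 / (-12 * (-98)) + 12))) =1428 / 70565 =0.02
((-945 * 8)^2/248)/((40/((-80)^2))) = 1143072000/31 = 36873290.32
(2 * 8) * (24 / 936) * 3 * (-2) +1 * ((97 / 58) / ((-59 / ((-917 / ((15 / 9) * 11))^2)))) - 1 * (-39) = -4626263011 / 134570150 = -34.38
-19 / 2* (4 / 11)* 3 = -114 / 11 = -10.36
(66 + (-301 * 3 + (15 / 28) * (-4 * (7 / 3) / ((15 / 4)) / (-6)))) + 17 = -7378 / 9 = -819.78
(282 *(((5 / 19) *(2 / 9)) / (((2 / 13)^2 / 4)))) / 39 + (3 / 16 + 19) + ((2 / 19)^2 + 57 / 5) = 26527583 / 259920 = 102.06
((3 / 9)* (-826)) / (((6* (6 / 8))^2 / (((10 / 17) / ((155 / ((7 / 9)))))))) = -46256 / 1152549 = -0.04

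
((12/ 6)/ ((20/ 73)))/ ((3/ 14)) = 34.07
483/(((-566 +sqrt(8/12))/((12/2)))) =-2460402/480533-1449 * sqrt(6)/480533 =-5.13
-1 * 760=-760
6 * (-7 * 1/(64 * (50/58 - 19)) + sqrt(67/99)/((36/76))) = 609/16832 + 38 * sqrt(737)/99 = 10.46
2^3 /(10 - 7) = 8 /3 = 2.67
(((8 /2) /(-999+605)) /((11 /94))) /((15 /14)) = -2632 /32505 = -0.08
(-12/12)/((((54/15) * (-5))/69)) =23/6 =3.83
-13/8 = -1.62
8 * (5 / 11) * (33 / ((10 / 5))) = 60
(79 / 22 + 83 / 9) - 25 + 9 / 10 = -5587 / 495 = -11.29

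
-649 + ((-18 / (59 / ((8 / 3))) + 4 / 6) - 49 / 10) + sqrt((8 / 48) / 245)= -1157663 / 1770 + sqrt(30) / 210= -654.02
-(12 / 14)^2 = -36 / 49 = -0.73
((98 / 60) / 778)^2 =2401 / 544755600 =0.00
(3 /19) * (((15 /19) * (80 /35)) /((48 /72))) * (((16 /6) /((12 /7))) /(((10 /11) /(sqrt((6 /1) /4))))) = 132 * sqrt(6) /361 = 0.90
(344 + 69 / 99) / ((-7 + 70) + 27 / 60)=227500 / 41877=5.43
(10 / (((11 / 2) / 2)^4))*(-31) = -79360 / 14641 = -5.42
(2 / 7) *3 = 6 / 7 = 0.86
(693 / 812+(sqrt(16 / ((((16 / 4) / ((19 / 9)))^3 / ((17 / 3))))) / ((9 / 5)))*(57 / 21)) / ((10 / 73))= 7227 / 1160+26353*sqrt(969) / 20412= 46.42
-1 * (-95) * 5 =475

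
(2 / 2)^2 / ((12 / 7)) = 7 / 12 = 0.58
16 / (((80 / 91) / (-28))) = -2548 / 5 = -509.60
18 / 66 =0.27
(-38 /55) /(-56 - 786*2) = 19 /44770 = 0.00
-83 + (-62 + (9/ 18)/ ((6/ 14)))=-863/ 6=-143.83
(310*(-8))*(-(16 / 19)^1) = 2088.42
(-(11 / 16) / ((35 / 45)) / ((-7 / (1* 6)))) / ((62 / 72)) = 2673 / 3038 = 0.88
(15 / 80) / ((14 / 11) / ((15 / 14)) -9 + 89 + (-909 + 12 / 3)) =-495 / 2174864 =-0.00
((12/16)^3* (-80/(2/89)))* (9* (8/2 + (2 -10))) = 108135/2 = 54067.50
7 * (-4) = -28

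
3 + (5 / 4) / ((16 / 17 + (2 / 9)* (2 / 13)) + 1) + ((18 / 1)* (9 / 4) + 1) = 709307 / 15716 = 45.13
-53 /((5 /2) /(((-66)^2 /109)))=-461736 /545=-847.22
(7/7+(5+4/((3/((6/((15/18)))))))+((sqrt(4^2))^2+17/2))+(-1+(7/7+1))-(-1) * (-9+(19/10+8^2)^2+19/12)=328237/75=4376.49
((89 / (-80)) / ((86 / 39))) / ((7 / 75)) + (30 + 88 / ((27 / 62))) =58948357 / 260064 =226.67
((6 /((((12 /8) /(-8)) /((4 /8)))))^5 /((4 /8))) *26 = -54525952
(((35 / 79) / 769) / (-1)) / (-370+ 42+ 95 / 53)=1855 / 1050324039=0.00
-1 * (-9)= 9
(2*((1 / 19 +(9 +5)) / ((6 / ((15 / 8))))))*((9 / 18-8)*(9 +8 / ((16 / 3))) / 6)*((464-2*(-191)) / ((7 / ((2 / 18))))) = -941175 / 608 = -1547.99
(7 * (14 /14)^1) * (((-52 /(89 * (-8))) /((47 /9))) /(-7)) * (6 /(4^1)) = -351 /16732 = -0.02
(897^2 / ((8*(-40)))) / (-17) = 804609 / 5440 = 147.91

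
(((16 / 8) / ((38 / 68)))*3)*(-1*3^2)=-1836 / 19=-96.63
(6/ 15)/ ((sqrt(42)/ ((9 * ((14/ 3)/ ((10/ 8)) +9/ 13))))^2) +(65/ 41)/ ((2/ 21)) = 385062549/ 12125750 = 31.76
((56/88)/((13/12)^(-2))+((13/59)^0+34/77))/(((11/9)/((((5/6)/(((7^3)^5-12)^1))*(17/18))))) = 2062525/6948606986919170496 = 0.00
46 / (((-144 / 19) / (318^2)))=-613766.50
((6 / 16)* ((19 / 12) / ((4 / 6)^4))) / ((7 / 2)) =1539 / 1792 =0.86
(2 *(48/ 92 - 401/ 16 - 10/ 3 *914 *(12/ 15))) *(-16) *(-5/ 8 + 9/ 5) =127741723/ 1380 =92566.47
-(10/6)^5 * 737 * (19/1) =-43759375/243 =-180079.73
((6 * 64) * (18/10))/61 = 3456/305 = 11.33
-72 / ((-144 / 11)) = 11 / 2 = 5.50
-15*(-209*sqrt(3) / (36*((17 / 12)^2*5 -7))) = 660*sqrt(3) / 23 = 49.70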